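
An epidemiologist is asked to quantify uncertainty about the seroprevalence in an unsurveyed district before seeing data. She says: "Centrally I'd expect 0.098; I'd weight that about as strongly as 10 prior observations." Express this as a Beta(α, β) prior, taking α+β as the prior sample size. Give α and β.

Under the effective-sample-size interpretation, Beta(α, β) has prior mean α/(α+β) and prior sample size α+β.
So α+β = 10 and α/(α+β) = 0.098, giving α = 0.098·10 = 0.98 and β = 10 − 0.98 = 9.02.

α = 0.98, β = 9.02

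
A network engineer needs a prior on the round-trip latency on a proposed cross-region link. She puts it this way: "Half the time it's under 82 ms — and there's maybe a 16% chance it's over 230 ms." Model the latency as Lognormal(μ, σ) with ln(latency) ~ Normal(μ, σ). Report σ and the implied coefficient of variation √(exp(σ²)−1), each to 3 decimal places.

If T ~ Lognormal(μ,σ) then ln T ~ Normal(μ,σ), so the p-quantile of ln T is μ + z_p·σ.
ln(82) = 4.407 and ln(230) = 5.438; z_{0.5} = 0, z_{0.84} = 0.9945.
σ = (5.438 − 4.407)/(0.9945 − (0)) = 1.037.
μ = 4.407 − (0)·1.037 = 4.407.
CV = √(exp(σ²)−1) = √(exp(1.0756)−1) = 1.390.

σ ≈ 1.037, CV ≈ 1.390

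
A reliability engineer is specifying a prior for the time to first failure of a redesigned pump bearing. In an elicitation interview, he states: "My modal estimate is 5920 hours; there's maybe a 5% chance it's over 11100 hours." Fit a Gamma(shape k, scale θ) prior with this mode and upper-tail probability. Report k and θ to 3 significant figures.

k ≈ 8.04, θ ≈ 841

Gamma(k,θ) with k>1 has mode (k−1)θ, so θ = 5920/(k−1).
Need P(X < 11100) = 0.95 with θ tied to k this way. Start at k = 2, θ = 5920: P(X<11100) ≈ 0.559.
Too low — raise k to concentrate. Iterating converges to k ≈ 8.04.
Then θ = 5920/(8.04−1) ≈ 841.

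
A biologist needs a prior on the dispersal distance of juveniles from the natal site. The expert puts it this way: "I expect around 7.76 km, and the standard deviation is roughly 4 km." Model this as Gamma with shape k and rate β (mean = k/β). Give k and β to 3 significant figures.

For Gamma(k, rate β): mean = k/β, variance = k/β², so CV = 1/√k.
CV = SD/mean = 4/7.76 = 0.5155, hence k = 1/CV² = 3.76.
Then β = k/mean = 3.76/7.76 = 0.485.

k ≈ 3.76, β ≈ 0.485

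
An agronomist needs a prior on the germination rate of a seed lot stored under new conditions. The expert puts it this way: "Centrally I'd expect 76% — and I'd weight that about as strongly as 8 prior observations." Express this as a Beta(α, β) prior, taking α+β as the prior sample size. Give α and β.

α = 6.08, β = 1.92

Under the effective-sample-size interpretation, Beta(α, β) has prior mean α/(α+β) and prior sample size α+β.
So α+β = 8 and α/(α+β) = 0.76, giving α = 0.76·8 = 6.08 and β = 8 − 6.08 = 1.92.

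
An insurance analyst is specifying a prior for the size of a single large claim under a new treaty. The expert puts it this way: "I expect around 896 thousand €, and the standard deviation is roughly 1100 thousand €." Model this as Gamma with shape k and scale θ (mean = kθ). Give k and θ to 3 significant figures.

k ≈ 0.663, θ ≈ 1350

For Gamma(k, scale θ): mean = kθ, variance = kθ², so CV = 1/√k.
CV = SD/mean = 1100/896 = 1.228, hence k = 1/CV² = 0.663.
Then θ = mean/k = 896/0.663 = 1350.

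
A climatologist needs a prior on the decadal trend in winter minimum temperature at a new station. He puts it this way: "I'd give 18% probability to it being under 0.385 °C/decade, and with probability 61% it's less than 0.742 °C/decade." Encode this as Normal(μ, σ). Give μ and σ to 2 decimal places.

μ = 0.66, σ = 0.30

For Normal(μ,σ), the p-quantile is μ + z_p·σ. Here z_{0.18} = -0.9154, z_{0.61} = 0.2793.
So 0.385 = μ − 0.9154σ and 0.742 = μ + 0.2793σ.
Subtracting: σ = (0.742 − 0.385)/(0.2793 − (-0.9154)) = 0.30.
Then μ = 0.385 − (-0.9154)·0.30 = 0.66.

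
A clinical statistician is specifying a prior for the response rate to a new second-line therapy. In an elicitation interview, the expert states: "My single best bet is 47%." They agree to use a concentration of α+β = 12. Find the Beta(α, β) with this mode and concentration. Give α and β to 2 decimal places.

α = 5.70, β = 6.30

For α,β > 1 the Beta mode is (α−1)/(α+β−2). With α+β = 12, the mode is (α−1)/10.
Set (α−1)/10 = 0.47 → α = 1 + 0.47·10 = 5.70.
β = 12 − α = 6.30.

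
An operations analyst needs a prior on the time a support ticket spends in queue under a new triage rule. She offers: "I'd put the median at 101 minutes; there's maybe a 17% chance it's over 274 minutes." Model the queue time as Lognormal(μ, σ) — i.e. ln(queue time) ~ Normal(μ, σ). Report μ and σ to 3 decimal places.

μ ≈ 4.615, σ ≈ 1.046

If T ~ Lognormal(μ,σ) then ln T ~ Normal(μ,σ), so the p-quantile of ln T is μ + z_p·σ.
ln(101) = 4.615 and ln(274) = 5.613; z_{0.5} = 0, z_{0.83} = 0.9542.
σ = (5.613 − 4.615)/(0.9542 − (0)) = 1.046.
μ = 4.615 − (0)·1.046 = 4.615.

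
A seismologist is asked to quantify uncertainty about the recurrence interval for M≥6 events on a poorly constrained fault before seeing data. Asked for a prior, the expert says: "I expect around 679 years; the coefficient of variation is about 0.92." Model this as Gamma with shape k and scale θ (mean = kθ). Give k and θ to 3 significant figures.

k ≈ 1.18, θ ≈ 575

For Gamma(k, scale θ): mean = kθ, variance = kθ², so CV = 1/√k.
CV = 0.92, hence k = 1/CV² = 1.18.
Then θ = mean/k = 679/1.18 = 575.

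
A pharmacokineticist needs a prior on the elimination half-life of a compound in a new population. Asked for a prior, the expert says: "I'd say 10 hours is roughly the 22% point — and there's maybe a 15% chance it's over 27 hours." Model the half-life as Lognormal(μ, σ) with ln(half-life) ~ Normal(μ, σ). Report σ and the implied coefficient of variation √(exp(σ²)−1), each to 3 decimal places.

If T ~ Lognormal(μ,σ) then ln T ~ Normal(μ,σ), so the p-quantile of ln T is μ + z_p·σ.
ln(10) = 2.303 and ln(27) = 3.296; z_{0.22} = -0.7722, z_{0.85} = 1.036.
σ = (3.296 − 2.303)/(1.036 − (-0.7722)) = 0.549.
μ = 2.303 − (-0.7722)·0.549 = 2.727.
CV = √(exp(σ²)−1) = √(exp(0.3016)−1) = 0.593.

σ ≈ 0.549, CV ≈ 0.593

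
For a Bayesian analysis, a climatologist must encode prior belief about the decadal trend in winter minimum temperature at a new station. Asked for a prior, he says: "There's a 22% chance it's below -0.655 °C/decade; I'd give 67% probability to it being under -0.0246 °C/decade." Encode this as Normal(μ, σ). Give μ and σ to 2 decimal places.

μ = -0.25, σ = 0.52

For Normal(μ,σ), the p-quantile is μ + z_p·σ. Here z_{0.22} = -0.7722, z_{0.67} = 0.4399.
So -0.655 = μ − 0.7722σ and -0.0246 = μ + 0.4399σ.
Subtracting: σ = (-0.0246 − -0.655)/(0.4399 − (-0.7722)) = 0.52.
Then μ = -0.655 − (-0.7722)·0.52 = -0.25.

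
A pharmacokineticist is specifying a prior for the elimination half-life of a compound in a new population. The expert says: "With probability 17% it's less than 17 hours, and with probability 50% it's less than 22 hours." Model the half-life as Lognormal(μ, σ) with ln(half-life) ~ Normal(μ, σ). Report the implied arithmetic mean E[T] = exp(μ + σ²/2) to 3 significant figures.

If T ~ Lognormal(μ,σ) then ln T ~ Normal(μ,σ), so the p-quantile of ln T is μ + z_p·σ.
ln(17) = 2.833 and ln(22) = 3.091; z_{0.17} = -0.9542, z_{0.5} = 0.
σ = (3.091 − 2.833)/(0 − (-0.9542)) = 0.270.
μ = 2.833 − (-0.9542)·0.270 = 3.091.
E[T] = exp(μ + σ²/2) = exp(3.091 + 0.0365) = 22.8 hours.

E[T] ≈ 22.8 hours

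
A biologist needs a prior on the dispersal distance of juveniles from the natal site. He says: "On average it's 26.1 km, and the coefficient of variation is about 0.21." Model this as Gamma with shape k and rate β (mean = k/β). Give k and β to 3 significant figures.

k ≈ 22.7, β ≈ 0.869

For Gamma(k, rate β): mean = k/β, variance = k/β², so CV = 1/√k.
CV = 0.21, hence k = 1/CV² = 22.7.
Then β = k/mean = 22.7/26.1 = 0.869.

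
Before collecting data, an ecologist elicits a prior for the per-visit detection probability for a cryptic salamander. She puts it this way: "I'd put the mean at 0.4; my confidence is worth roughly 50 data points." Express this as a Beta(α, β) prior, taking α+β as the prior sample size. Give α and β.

Under the effective-sample-size interpretation, Beta(α, β) has prior mean α/(α+β) and prior sample size α+β.
So α+β = 50 and α/(α+β) = 0.4, giving α = 0.4·50 = 20 and β = 50 − 20 = 30.

α = 20, β = 30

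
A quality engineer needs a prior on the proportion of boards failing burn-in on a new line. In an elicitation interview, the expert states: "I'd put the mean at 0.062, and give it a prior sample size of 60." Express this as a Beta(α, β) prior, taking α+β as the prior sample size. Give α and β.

α = 3.72, β = 56.28

Under the effective-sample-size interpretation, Beta(α, β) has prior mean α/(α+β) and prior sample size α+β.
So α+β = 60 and α/(α+β) = 0.062, giving α = 0.062·60 = 3.72 and β = 60 − 3.72 = 56.28.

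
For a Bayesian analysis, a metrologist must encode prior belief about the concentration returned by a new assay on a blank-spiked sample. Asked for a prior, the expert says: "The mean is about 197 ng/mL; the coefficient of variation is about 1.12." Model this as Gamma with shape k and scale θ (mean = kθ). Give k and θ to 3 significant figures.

For Gamma(k, scale θ): mean = kθ, variance = kθ², so CV = 1/√k.
CV = 1.12, hence k = 1/CV² = 0.797.
Then θ = mean/k = 197/0.797 = 247.

k ≈ 0.797, θ ≈ 247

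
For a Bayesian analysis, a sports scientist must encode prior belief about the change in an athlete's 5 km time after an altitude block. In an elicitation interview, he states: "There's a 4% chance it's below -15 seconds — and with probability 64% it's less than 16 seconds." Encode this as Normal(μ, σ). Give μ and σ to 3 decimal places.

The p-quantile of Normal(μ,σ) is μ + z_p·σ, with z_{0.04} = -1.751 and z_{0.64} = 0.3585.
Eliminate σ: μ = (z₂·x₁ − z₁·x₂)/(z₂ − z₁) = (0.3585·-15 − (-1.751)·16)/2.109 = 10.731.
Then σ = (x₂ − x₁)/(z₂ − z₁) = (16 − -15)/2.109 = 14.698.

μ = 10.731, σ = 14.698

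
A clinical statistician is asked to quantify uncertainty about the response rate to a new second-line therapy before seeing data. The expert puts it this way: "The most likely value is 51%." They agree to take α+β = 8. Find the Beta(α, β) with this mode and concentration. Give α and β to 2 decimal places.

α = 4.06, β = 3.94

For α,β > 1 the Beta mode is (α−1)/(α+β−2). With α+β = 8, the mode is (α−1)/6.
Set (α−1)/6 = 0.51 → α = 1 + 0.51·6 = 4.06.
β = 8 − α = 3.94.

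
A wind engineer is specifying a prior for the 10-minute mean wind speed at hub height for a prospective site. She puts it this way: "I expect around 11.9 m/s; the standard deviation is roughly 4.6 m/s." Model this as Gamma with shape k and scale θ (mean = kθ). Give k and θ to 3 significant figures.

For Gamma(k, scale θ): mean = kθ, variance = kθ², so CV = 1/√k.
CV = SD/mean = 4.6/11.9 = 0.3866, hence k = 1/CV² = 6.69.
Then θ = mean/k = 11.9/6.69 = 1.78.

k ≈ 6.69, θ ≈ 1.78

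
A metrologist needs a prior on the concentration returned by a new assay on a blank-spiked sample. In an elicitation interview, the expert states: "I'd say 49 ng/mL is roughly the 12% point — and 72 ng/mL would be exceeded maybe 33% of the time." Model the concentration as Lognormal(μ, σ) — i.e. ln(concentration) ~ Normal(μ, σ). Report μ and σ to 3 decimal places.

If T ~ Lognormal(μ,σ) then ln T ~ Normal(μ,σ), so the p-quantile of ln T is μ + z_p·σ.
ln(49) = 3.892 and ln(72) = 4.277; z_{0.12} = -1.175, z_{0.67} = 0.4399.
σ = (4.277 − 3.892)/(0.4399 − (-1.175)) = 0.238.
μ = 3.892 − (-1.175)·0.238 = 4.172.

μ ≈ 4.172, σ ≈ 0.238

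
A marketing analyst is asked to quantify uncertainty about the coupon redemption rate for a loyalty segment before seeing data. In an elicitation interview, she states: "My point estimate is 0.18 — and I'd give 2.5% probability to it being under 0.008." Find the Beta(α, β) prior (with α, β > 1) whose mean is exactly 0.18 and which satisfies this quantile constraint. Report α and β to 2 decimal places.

α ≈ 1.14, β ≈ 5.18

With mean 0.18 fixed, write α = 0.18s, β = 0.82s where s = α+β.
Need P(θ < 0.008) = 0.025 under Beta(0.18s, 0.82s). Normal approximation: (q−m)/√(m(1−m)/s) ≈ z_{0.025} = -1.96, so s ≈ 0.18·0.82·(-1.96)²/(0.008−0.18)² = 19.2.
At s = 19.2: P(θ<0.008) ≈ 0.000. Adjusting to match 0.025 gives s ≈ 6.32.
So α = 0.18·6.32 ≈ 1.14, β = 0.82·6.32 ≈ 5.18.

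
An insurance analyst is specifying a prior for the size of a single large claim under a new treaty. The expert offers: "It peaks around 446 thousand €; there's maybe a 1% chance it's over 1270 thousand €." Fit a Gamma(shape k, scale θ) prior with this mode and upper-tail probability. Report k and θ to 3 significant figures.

Gamma(k,θ) with k>1 has mode (k−1)θ, so θ = 446/(k−1).
Need P(X < 1270) = 0.99 with θ tied to k this way. Start at k = 2, θ = 446: P(X<1270) ≈ 0.777.
Too low — raise k to concentrate. Iterating converges to k ≈ 5.16.
Then θ = 446/(5.16−1) ≈ 107.

k ≈ 5.16, θ ≈ 107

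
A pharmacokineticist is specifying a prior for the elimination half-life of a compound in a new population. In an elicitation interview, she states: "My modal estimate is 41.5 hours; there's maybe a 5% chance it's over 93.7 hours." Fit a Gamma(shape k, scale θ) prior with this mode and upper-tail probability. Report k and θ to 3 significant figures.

Gamma(k,θ) with k>1 has mode (k−1)θ, so θ = 41.5/(k−1).
Need P(X < 93.7) = 0.95 with θ tied to k this way. Start at k = 2, θ = 41.5: P(X<93.7) ≈ 0.659.
Too low — raise k to concentrate. Iterating converges to k ≈ 5.14.
Then θ = 41.5/(5.14−1) ≈ 10.

k ≈ 5.14, θ ≈ 10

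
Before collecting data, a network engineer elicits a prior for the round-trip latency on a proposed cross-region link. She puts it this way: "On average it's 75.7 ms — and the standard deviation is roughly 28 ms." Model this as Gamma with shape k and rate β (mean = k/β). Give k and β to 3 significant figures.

k ≈ 7.31, β ≈ 0.0966

For Gamma(k, rate β): mean = k/β, variance = k/β², so CV = 1/√k.
CV = SD/mean = 28/75.7 = 0.3699, hence k = 1/CV² = 7.31.
Then β = k/mean = 7.31/75.7 = 0.0966.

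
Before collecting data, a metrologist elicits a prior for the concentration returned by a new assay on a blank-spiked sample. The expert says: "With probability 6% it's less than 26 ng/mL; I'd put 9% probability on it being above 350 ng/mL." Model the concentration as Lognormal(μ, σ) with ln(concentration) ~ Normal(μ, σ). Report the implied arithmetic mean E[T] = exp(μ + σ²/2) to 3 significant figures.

E[T] ≈ 157 ng/mL

If T ~ Lognormal(μ,σ) then ln T ~ Normal(μ,σ), so the p-quantile of ln T is μ + z_p·σ.
ln(26) = 3.258 and ln(350) = 5.858; z_{0.06} = -1.555, z_{0.91} = 1.341.
σ = (5.858 − 3.258)/(1.341 − (-1.555)) = 0.898.
μ = 3.258 − (-1.555)·0.898 = 4.654.
E[T] = exp(μ + σ²/2) = exp(4.654 + 0.4031) = 157 ng/mL.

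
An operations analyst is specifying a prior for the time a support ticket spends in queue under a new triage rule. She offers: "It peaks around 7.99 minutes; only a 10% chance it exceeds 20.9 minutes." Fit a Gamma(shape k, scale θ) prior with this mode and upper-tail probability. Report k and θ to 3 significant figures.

Gamma(k,θ) with k>1 has mode (k−1)θ, so θ = 7.99/(k−1).
Need P(X < 20.9) = 0.9 with θ tied to k this way. Start at k = 2, θ = 7.99: P(X<20.9) ≈ 0.736.
Too low — raise k to concentrate. Iterating converges to k ≈ 3.07.
Then θ = 7.99/(3.07−1) ≈ 3.85.

k ≈ 3.07, θ ≈ 3.85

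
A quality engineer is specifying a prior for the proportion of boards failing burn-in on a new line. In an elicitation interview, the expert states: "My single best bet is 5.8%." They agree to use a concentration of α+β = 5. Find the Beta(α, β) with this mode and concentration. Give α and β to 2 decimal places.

α = 1.17, β = 3.83

For α,β > 1 the Beta mode is (α−1)/(α+β−2). With α+β = 5, the mode is (α−1)/3.
Set (α−1)/3 = 0.058 → α = 1 + 0.058·3 = 1.17.
β = 5 − α = 3.83.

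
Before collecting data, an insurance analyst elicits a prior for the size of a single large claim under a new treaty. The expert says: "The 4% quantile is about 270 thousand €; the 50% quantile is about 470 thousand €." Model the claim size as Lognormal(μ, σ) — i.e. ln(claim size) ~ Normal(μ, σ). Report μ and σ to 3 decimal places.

μ ≈ 6.153, σ ≈ 0.317

If T ~ Lognormal(μ,σ) then ln T ~ Normal(μ,σ), so the p-quantile of ln T is μ + z_p·σ.
ln(270) = 5.598 and ln(470) = 6.153; z_{0.04} = -1.751, z_{0.5} = 0.
σ = (6.153 − 5.598)/(0 − (-1.751)) = 0.317.
μ = 5.598 − (-1.751)·0.317 = 6.153.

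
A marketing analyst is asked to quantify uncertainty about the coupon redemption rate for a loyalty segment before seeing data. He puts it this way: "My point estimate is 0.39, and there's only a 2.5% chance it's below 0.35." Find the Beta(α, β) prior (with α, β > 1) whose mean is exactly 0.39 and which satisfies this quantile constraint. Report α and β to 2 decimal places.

α ≈ 218.10, β ≈ 341.13

With mean 0.39 fixed, write α = 0.39s, β = 0.61s where s = α+β.
Need P(θ < 0.35) = 0.025 under Beta(0.39s, 0.61s). Normal approximation: (q−m)/√(m(1−m)/s) ≈ z_{0.025} = -1.96, so s ≈ 0.39·0.61·(-1.96)²/(0.35−0.39)² = 571.2.
At s = 571.2: P(θ<0.35) ≈ 0.024. Adjusting to match 0.025 gives s ≈ 559.22.
So α = 0.39·559.22 ≈ 218.10, β = 0.61·559.22 ≈ 341.13.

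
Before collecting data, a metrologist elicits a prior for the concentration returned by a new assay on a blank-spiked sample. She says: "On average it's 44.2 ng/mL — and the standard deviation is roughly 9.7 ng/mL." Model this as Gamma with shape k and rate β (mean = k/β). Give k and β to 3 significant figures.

k ≈ 20.8, β ≈ 0.47

For Gamma(k, rate β): mean = k/β, variance = k/β², so CV = 1/√k.
CV = SD/mean = 9.7/44.2 = 0.2195, hence k = 1/CV² = 20.8.
Then β = k/mean = 20.8/44.2 = 0.47.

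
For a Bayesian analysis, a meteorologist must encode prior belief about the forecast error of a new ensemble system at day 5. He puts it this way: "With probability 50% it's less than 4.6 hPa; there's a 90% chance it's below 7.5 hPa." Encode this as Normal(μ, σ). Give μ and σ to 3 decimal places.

μ = 4.600, σ = 2.263

The p-quantile of Normal(μ,σ) is μ + z_p·σ, with z_{0.5} = 0 and z_{0.9} = 1.282.
Eliminate σ: μ = (z₂·x₁ − z₁·x₂)/(z₂ − z₁) = (1.282·4.6 − (0)·7.5)/1.282 = 4.600.
Then σ = (x₂ − x₁)/(z₂ − z₁) = (7.5 − 4.6)/1.282 = 2.263.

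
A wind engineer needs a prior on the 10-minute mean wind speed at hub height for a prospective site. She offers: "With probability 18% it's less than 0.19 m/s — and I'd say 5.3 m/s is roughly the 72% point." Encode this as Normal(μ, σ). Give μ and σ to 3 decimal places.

μ = 3.312, σ = 3.411

For Normal(μ,σ), the p-quantile is μ + z_p·σ. Here z_{0.18} = -0.9154, z_{0.72} = 0.5828.
So 0.19 = μ − 0.9154σ and 5.3 = μ + 0.5828σ.
Subtracting: σ = (5.3 − 0.19)/(0.5828 − (-0.9154)) = 3.411.
Then μ = 0.19 − (-0.9154)·3.411 = 3.312.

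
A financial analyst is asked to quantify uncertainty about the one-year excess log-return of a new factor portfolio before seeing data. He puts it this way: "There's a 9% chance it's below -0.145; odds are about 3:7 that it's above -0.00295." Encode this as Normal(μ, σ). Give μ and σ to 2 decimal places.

For Normal(μ,σ), the p-quantile is μ + z_p·σ. Here z_{0.09} = -1.341, z_{0.7} = 0.5244.
So -0.145 = μ − 1.341σ and -0.00295 = μ + 0.5244σ.
Subtracting: σ = (-0.00295 − -0.145)/(0.5244 − (-1.341)) = 0.08.
Then μ = -0.145 − (-1.341)·0.08 = -0.04.

μ = -0.04, σ = 0.08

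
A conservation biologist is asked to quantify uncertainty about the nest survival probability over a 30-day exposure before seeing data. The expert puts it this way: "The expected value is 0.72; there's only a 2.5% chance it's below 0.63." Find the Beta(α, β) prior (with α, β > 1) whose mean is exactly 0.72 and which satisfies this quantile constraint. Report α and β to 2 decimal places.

α ≈ 74.30, β ≈ 28.90

With mean 0.72 fixed, write α = 0.72s, β = 0.28s where s = α+β.
Need P(θ < 0.63) = 0.025 under Beta(0.72s, 0.28s). Normal approximation: (q−m)/√(m(1−m)/s) ≈ z_{0.025} = -1.96, so s ≈ 0.72·0.28·(-1.96)²/(0.63−0.72)² = 95.6.
At s = 95.6: P(θ<0.63) ≈ 0.029. Adjusting to match 0.025 gives s ≈ 103.20.
So α = 0.72·103.20 ≈ 74.30, β = 0.28·103.20 ≈ 28.90.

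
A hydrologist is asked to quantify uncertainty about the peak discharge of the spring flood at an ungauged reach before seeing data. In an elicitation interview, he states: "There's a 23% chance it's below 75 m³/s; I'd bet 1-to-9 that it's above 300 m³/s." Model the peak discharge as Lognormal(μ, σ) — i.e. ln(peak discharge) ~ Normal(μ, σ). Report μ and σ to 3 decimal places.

If T ~ Lognormal(μ,σ) then ln T ~ Normal(μ,σ), so the p-quantile of ln T is μ + z_p·σ.
ln(75) = 4.317 and ln(300) = 5.704; z_{0.23} = -0.7388, z_{0.9} = 1.282.
σ = (5.704 − 4.317)/(1.282 − (-0.7388)) = 0.686.
μ = 4.317 − (-0.7388)·0.686 = 4.824.

μ ≈ 4.824, σ ≈ 0.686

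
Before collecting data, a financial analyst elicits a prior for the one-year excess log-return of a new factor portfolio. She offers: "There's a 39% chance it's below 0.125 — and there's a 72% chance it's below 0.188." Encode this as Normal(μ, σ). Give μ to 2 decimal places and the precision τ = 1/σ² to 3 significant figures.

μ = 0.15, τ = 187

For Normal(μ,σ), the p-quantile is μ + z_p·σ. Here z_{0.39} = -0.2793, z_{0.72} = 0.5828.
So 0.125 = μ − 0.2793σ and 0.188 = μ + 0.5828σ.
Subtracting: σ = (0.188 − 0.125)/(0.5828 − (-0.2793)) = 0.07.
Then μ = 0.125 − (-0.2793)·0.07 = 0.15.
Precision τ = 1/σ² = 1/0.07307² = 187.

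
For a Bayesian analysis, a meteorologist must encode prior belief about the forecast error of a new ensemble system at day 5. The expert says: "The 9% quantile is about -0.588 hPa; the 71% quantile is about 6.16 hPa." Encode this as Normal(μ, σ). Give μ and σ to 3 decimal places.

μ = 4.189, σ = 3.563

The p-quantile of Normal(μ,σ) is μ + z_p·σ, with z_{0.09} = -1.341 and z_{0.71} = 0.5534.
Eliminate σ: μ = (z₂·x₁ − z₁·x₂)/(z₂ − z₁) = (0.5534·-0.588 − (-1.341)·6.16)/1.894 = 4.189.
Then σ = (x₂ − x₁)/(z₂ − z₁) = (6.16 − -0.588)/1.894 = 3.563.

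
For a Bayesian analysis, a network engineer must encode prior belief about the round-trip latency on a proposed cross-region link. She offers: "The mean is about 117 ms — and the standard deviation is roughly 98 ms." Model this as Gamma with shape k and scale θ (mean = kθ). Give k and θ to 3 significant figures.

For Gamma(k, scale θ): mean = kθ, variance = kθ², so CV = 1/√k.
CV = SD/mean = 98/117 = 0.8376, hence k = 1/CV² = 1.43.
Then θ = mean/k = 117/1.43 = 82.1.

k ≈ 1.43, θ ≈ 82.1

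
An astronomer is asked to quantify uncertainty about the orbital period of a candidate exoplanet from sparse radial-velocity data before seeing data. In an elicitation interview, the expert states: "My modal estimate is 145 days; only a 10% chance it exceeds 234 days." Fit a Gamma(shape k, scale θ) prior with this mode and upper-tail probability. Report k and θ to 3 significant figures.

k ≈ 9.21, θ ≈ 17.7

Gamma(k,θ) with k>1 has mode (k−1)θ, so θ = 145/(k−1).
Need P(X < 234) = 0.9 with θ tied to k this way. Start at k = 2, θ = 145: P(X<234) ≈ 0.480.
Too low — raise k to concentrate. Iterating converges to k ≈ 9.21.
Then θ = 145/(9.21−1) ≈ 17.7.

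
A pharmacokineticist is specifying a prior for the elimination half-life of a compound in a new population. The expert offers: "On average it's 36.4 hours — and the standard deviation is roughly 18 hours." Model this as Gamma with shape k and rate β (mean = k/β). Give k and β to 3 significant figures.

For Gamma(k, rate β): mean = k/β, variance = k/β², so CV = 1/√k.
CV = SD/mean = 18/36.4 = 0.4945, hence k = 1/CV² = 4.09.
Then β = k/mean = 4.09/36.4 = 0.112.

k ≈ 4.09, β ≈ 0.112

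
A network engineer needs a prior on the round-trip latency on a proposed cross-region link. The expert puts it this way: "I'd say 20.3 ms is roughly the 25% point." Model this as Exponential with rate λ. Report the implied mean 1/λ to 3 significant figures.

mean ≈ 70.6 ms

P(T < 20.3) = 1 − e^(−λ·20.3) = 0.25, so λ = −ln(1−0.25)/20.3 = −ln(0.75)/20.3 = 0.0142.
Mean = 1/λ = 70.6 ms.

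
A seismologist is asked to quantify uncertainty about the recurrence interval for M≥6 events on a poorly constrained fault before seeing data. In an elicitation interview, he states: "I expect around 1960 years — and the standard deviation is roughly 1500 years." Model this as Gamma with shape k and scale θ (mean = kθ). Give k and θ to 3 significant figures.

k ≈ 1.71, θ ≈ 1150

For Gamma(k, scale θ): mean = kθ, variance = kθ², so CV = 1/√k.
CV = SD/mean = 1500/1960 = 0.7653, hence k = 1/CV² = 1.71.
Then θ = mean/k = 1960/1.71 = 1150.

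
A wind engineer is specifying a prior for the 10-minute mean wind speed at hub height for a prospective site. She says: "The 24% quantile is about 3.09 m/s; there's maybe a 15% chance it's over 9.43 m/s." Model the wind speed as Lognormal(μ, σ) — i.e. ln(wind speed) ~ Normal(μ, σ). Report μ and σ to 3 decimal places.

μ ≈ 1.580, σ ≈ 0.640

If T ~ Lognormal(μ,σ) then ln T ~ Normal(μ,σ), so the p-quantile of ln T is μ + z_p·σ.
ln(3.09) = 1.128 and ln(9.43) = 2.244; z_{0.24} = -0.7063, z_{0.85} = 1.036.
σ = (2.244 − 1.128)/(1.036 − (-0.7063)) = 0.640.
μ = 1.128 − (-0.7063)·0.640 = 1.580.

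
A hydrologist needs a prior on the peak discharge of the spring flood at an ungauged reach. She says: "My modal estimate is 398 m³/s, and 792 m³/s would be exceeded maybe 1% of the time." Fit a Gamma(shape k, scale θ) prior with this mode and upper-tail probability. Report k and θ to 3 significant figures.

k ≈ 11.4, θ ≈ 38.3

Gamma(k,θ) with k>1 has mode (k−1)θ, so θ = 398/(k−1).
Need P(X < 792) = 0.99 with θ tied to k this way. Start at k = 2, θ = 398: P(X<792) ≈ 0.591.
Too low — raise k to concentrate. Iterating converges to k ≈ 11.4.
Then θ = 398/(11.4−1) ≈ 38.3.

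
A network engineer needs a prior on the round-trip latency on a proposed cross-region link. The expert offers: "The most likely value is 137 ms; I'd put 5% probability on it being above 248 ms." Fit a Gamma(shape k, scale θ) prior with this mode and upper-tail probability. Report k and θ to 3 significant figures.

k ≈ 8.91, θ ≈ 17.3

Gamma(k,θ) with k>1 has mode (k−1)θ, so θ = 137/(k−1).
Need P(X < 248) = 0.95 with θ tied to k this way. Start at k = 2, θ = 137: P(X<248) ≈ 0.540.
Too low — raise k to concentrate. Iterating converges to k ≈ 8.91.
Then θ = 137/(8.91−1) ≈ 17.3.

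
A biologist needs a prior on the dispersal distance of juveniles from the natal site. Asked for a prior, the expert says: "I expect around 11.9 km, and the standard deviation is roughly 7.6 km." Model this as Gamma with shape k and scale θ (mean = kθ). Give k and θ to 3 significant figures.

For Gamma(k, scale θ): mean = kθ, variance = kθ², so CV = 1/√k.
CV = SD/mean = 7.6/11.9 = 0.6387, hence k = 1/CV² = 2.45.
Then θ = mean/k = 11.9/2.45 = 4.85.

k ≈ 2.45, θ ≈ 4.85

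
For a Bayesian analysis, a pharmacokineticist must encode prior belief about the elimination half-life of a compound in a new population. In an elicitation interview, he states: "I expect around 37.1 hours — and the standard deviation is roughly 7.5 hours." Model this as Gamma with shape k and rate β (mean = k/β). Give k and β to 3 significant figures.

k ≈ 24.5, β ≈ 0.66

For Gamma(k, rate β): mean = k/β, variance = k/β², so CV = 1/√k.
CV = SD/mean = 7.5/37.1 = 0.2022, hence k = 1/CV² = 24.5.
Then β = k/mean = 24.5/37.1 = 0.66.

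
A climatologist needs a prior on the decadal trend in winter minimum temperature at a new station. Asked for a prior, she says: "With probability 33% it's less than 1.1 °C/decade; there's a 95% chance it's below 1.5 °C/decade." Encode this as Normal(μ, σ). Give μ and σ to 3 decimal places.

For Normal(μ,σ), the p-quantile is μ + z_p·σ. Here z_{0.33} = -0.4399, z_{0.95} = 1.645.
So 1.1 = μ − 0.4399σ and 1.5 = μ + 1.645σ.
Subtracting: σ = (1.5 − 1.1)/(1.645 − (-0.4399)) = 0.192.
Then μ = 1.1 − (-0.4399)·0.192 = 1.184.

μ = 1.184, σ = 0.192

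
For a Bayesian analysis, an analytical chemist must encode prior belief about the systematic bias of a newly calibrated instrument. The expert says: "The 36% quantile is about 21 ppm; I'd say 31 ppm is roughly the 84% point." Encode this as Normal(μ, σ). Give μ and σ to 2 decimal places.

μ = 23.65, σ = 7.39

The p-quantile of Normal(μ,σ) is μ + z_p·σ, with z_{0.36} = -0.3585 and z_{0.84} = 0.9945.
Eliminate σ: μ = (z₂·x₁ − z₁·x₂)/(z₂ − z₁) = (0.9945·21 − (-0.3585)·31)/1.353 = 23.65.
Then σ = (x₂ − x₁)/(z₂ − z₁) = (31 − 21)/1.353 = 7.39.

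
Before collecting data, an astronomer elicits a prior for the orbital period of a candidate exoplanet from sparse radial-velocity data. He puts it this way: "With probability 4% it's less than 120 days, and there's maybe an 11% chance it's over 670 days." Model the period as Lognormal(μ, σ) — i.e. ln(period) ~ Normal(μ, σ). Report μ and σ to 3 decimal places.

If T ~ Lognormal(μ,σ) then ln T ~ Normal(μ,σ), so the p-quantile of ln T is μ + z_p·σ.
ln(120) = 4.787 and ln(670) = 6.507; z_{0.04} = -1.751, z_{0.89} = 1.227.
σ = (6.507 − 4.787)/(1.227 − (-1.751)) = 0.578.
μ = 4.787 − (-1.751)·0.578 = 5.799.

μ ≈ 5.799, σ ≈ 0.578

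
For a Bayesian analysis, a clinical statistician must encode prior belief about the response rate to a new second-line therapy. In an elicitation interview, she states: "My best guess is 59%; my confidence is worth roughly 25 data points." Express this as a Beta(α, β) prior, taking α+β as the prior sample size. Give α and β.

α = 14.75, β = 10.25

Under the effective-sample-size interpretation, Beta(α, β) has prior mean α/(α+β) and prior sample size α+β.
So α+β = 25 and α/(α+β) = 0.59, giving α = 0.59·25 = 14.75 and β = 25 − 14.75 = 10.25.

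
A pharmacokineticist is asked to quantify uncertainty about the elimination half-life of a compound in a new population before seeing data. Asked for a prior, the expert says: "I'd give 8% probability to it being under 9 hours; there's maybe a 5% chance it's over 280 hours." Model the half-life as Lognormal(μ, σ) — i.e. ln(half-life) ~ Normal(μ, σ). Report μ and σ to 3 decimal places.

If T ~ Lognormal(μ,σ) then ln T ~ Normal(μ,σ), so the p-quantile of ln T is μ + z_p·σ.
ln(9) = 2.197 and ln(280) = 5.635; z_{0.08} = -1.405, z_{0.95} = 1.645.
σ = (5.635 − 2.197)/(1.645 − (-1.405)) = 1.127.
μ = 2.197 − (-1.405)·1.127 = 3.781.

μ ≈ 3.781, σ ≈ 1.127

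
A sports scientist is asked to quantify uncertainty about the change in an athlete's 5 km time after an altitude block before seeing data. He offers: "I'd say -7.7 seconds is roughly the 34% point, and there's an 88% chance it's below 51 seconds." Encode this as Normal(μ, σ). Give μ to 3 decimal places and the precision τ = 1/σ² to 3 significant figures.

μ = 7.552, τ = 0.000731

The p-quantile of Normal(μ,σ) is μ + z_p·σ, with z_{0.34} = -0.4125 and z_{0.88} = 1.175.
Eliminate σ: μ = (z₂·x₁ − z₁·x₂)/(z₂ − z₁) = (1.175·-7.7 − (-0.4125)·51)/1.587 = 7.552.
Then σ = (x₂ − x₁)/(z₂ − z₁) = (51 − -7.7)/1.587 = 36.978.
Precision τ = 1/σ² = 1/36.98² = 0.000731.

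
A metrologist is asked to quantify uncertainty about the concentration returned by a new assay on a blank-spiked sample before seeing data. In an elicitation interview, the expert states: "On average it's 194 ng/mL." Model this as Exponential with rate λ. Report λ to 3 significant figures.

λ ≈ 0.00515

Exponential mean = 1/λ, so λ = 1/194.0 = 0.00515.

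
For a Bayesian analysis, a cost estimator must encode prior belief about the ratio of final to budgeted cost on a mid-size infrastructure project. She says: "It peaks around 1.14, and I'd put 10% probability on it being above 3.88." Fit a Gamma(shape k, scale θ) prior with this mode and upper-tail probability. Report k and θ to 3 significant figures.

k ≈ 2.25, θ ≈ 0.911

Gamma(k,θ) with k>1 has mode (k−1)θ, so θ = 1.14/(k−1).
Need P(X < 3.88) = 0.9 with θ tied to k this way. Start at k = 2, θ = 1.14: P(X<3.88) ≈ 0.854.
Too low — raise k to concentrate. Iterating converges to k ≈ 2.25.
Then θ = 1.14/(2.25−1) ≈ 0.911.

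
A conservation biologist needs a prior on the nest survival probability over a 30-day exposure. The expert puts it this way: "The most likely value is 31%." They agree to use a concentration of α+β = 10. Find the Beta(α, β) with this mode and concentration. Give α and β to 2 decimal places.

α = 3.48, β = 6.52

For α,β > 1 the Beta mode is (α−1)/(α+β−2). With α+β = 10, the mode is (α−1)/8.
Set (α−1)/8 = 0.31 → α = 1 + 0.31·8 = 3.48.
β = 10 − α = 6.52.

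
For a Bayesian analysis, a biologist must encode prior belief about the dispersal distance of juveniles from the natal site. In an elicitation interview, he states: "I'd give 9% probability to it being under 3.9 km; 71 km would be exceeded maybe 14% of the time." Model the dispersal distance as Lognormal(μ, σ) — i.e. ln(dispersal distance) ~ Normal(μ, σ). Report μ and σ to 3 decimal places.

μ ≈ 2.968, σ ≈ 1.199

If T ~ Lognormal(μ,σ) then ln T ~ Normal(μ,σ), so the p-quantile of ln T is μ + z_p·σ.
ln(3.9) = 1.361 and ln(71) = 4.263; z_{0.09} = -1.341, z_{0.86} = 1.08.
σ = (4.263 − 1.361)/(1.08 − (-1.341)) = 1.199.
μ = 1.361 − (-1.341)·1.199 = 2.968.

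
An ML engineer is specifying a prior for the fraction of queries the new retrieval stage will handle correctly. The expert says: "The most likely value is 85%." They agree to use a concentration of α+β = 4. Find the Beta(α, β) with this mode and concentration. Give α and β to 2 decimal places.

For α,β > 1 the Beta mode is (α−1)/(α+β−2). With α+β = 4, the mode is (α−1)/2.
Set (α−1)/2 = 0.85 → α = 1 + 0.85·2 = 2.70.
β = 4 − α = 1.30.

α = 2.70, β = 1.30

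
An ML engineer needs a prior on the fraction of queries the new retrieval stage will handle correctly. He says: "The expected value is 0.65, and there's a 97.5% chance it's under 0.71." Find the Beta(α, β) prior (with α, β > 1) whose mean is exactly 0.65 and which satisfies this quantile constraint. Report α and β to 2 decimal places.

α ≈ 150.56, β ≈ 81.07

With mean 0.65 fixed, write α = 0.65s, β = 0.35s where s = α+β.
Need P(θ < 0.71) = 0.975 under Beta(0.65s, 0.35s). Normal approximation: (q−m)/√(m(1−m)/s) ≈ z_{0.975} = 1.96, so s ≈ 0.65·0.35·(1.96)²/(0.71−0.65)² = 242.8.
At s = 242.8: P(θ<0.71) ≈ 0.978. Adjusting to match 0.975 gives s ≈ 231.63.
So α = 0.65·231.63 ≈ 150.56, β = 0.35·231.63 ≈ 81.07.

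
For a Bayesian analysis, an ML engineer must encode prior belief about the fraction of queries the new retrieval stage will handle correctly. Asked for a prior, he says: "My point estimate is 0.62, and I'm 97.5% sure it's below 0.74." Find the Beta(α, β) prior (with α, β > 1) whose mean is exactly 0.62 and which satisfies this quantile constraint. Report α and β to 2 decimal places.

With mean 0.62 fixed, write α = 0.62s, β = 0.38s where s = α+β.
Need P(θ < 0.74) = 0.975 under Beta(0.62s, 0.38s). Normal approximation: (q−m)/√(m(1−m)/s) ≈ z_{0.975} = 1.96, so s ≈ 0.62·0.38·(1.96)²/(0.74−0.62)² = 62.9.
At s = 62.9: P(θ<0.74) ≈ 0.980. Adjusting to match 0.975 gives s ≈ 57.41.
So α = 0.62·57.41 ≈ 35.59, β = 0.38·57.41 ≈ 21.81.

α ≈ 35.59, β ≈ 21.81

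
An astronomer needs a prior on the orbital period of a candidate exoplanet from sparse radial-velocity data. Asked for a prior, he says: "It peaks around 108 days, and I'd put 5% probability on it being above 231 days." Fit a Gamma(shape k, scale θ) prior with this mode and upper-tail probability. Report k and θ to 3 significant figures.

Gamma(k,θ) with k>1 has mode (k−1)θ, so θ = 108/(k−1).
Need P(X < 231) = 0.95 with θ tied to k this way. Start at k = 2, θ = 108: P(X<231) ≈ 0.630.
Too low — raise k to concentrate. Iterating converges to k ≈ 5.77.
Then θ = 108/(5.77−1) ≈ 22.6.

k ≈ 5.77, θ ≈ 22.6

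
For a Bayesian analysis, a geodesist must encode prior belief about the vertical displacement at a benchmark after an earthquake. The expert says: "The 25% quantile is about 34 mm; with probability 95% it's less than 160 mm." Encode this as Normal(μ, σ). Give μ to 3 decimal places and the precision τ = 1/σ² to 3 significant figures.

The p-quantile of Normal(μ,σ) is μ + z_p·σ, with z_{0.25} = -0.6745 and z_{0.95} = 1.645.
Eliminate σ: μ = (z₂·x₁ − z₁·x₂)/(z₂ − z₁) = (1.645·34 − (-0.6745)·160)/2.319 = 70.642.
Then σ = (x₂ − x₁)/(z₂ − z₁) = (160 − 34)/2.319 = 54.326.
Precision τ = 1/σ² = 1/54.33² = 0.000339.

μ = 70.642, τ = 0.000339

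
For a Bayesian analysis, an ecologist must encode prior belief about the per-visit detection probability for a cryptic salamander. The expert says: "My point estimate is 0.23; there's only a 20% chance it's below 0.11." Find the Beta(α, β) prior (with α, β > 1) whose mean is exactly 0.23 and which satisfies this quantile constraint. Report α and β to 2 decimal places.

α ≈ 2.05, β ≈ 6.86

With mean 0.23 fixed, write α = 0.23s, β = 0.77s where s = α+β.
Need P(θ < 0.11) = 0.2 under Beta(0.23s, 0.77s). Normal approximation: (q−m)/√(m(1−m)/s) ≈ z_{0.2} = -0.842, so s ≈ 0.23·0.77·(-0.842)²/(0.11−0.23)² = 8.7.
At s = 8.7: P(θ<0.11) ≈ 0.204. Adjusting to match 0.2 gives s ≈ 8.92.
So α = 0.23·8.92 ≈ 2.05, β = 0.77·8.92 ≈ 6.86.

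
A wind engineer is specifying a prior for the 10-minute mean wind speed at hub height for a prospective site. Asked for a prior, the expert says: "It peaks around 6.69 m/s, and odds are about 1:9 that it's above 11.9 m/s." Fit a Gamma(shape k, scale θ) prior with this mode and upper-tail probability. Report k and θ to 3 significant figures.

k ≈ 6.73, θ ≈ 1.17

Gamma(k,θ) with k>1 has mode (k−1)θ, so θ = 6.69/(k−1).
Need P(X < 11.9) = 0.9 with θ tied to k this way. Start at k = 2, θ = 6.69: P(X<11.9) ≈ 0.531.
Too low — raise k to concentrate. Iterating converges to k ≈ 6.73.
Then θ = 6.69/(6.73−1) ≈ 1.17.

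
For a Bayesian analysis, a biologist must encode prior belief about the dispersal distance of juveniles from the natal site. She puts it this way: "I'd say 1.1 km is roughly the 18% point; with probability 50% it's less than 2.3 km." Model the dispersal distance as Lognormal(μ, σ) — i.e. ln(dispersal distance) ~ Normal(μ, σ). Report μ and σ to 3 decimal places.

μ ≈ 0.833, σ ≈ 0.806

If T ~ Lognormal(μ,σ) then ln T ~ Normal(μ,σ), so the p-quantile of ln T is μ + z_p·σ.
ln(1.1) = 0.09531 and ln(2.3) = 0.8329; z_{0.18} = -0.9154, z_{0.5} = 0.
σ = (0.8329 − 0.09531)/(0 − (-0.9154)) = 0.806.
μ = 0.09531 − (-0.9154)·0.806 = 0.833.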